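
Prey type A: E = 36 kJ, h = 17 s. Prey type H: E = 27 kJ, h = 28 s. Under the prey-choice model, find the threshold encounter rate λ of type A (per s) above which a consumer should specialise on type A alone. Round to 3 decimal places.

0.049 per s

At the threshold, the rate on type A alone equals the profitability of type H: λ·36/(1 + λ·17) = 27/28 = 0.9643.
Rearranging, λ(36 − 0.9643×17) = 0.9643, so λ = 0.9643/19.61 = 0.04918 per s.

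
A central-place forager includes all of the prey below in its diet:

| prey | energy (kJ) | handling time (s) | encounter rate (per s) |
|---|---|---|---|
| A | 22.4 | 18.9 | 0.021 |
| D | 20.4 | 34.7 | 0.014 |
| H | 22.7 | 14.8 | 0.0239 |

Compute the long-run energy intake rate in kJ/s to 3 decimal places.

R = (0.021×22.4 + 0.014×20.4 + 0.0239×22.7) / (1 + 0.021×18.9 + 0.014×34.7 + 0.0239×14.8) = 1.299/2.236 = 0.5806 kJ/s.

0.581 kJ/s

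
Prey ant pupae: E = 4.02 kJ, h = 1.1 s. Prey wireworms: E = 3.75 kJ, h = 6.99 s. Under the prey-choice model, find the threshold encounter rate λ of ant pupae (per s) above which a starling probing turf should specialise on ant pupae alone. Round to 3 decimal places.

At the threshold, the rate on ant pupae alone equals the profitability of wireworms: λ·4.02/(1 + λ·1.1) = 3.75/6.99 = 0.5365.
Rearranging, λ(4.02 − 0.5365×1.1) = 0.5365, so λ = 0.5365/3.43 = 0.1564 per s.

0.156 per s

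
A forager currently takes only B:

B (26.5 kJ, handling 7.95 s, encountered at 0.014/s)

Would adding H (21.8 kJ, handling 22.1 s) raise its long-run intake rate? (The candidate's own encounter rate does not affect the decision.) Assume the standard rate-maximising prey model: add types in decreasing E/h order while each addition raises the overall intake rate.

Intake rate on the current diet: R = (0.014×26.5) / (1 + 0.014×7.95) = 0.371/1.111 = 0.3338 kJ/s.
Profitability of H: 21.8/22.1 = 0.9864 kJ/s.
0.9864 > 0.3338, so adding H raises the average — include it.

Yes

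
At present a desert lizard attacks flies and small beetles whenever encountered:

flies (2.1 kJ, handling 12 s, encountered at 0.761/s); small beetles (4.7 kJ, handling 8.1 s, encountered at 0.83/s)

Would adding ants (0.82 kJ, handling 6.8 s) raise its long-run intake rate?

No

On flies and small beetles alone, R = ΣλE/(1+Σλh) = 5.499/16.85 = 0.3263 kJ/s.
ants: E/h = 0.82/6.8 = 0.1206 kJ/s.
Since 0.1206 < R, time spent handling ants is better spent searching.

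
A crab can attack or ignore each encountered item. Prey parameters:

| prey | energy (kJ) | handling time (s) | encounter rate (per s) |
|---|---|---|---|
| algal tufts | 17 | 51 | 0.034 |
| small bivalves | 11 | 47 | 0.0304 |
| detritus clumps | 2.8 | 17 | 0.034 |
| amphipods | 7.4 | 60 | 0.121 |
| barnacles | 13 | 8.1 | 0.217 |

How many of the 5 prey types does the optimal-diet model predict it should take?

1

Rank by E/h (kJ/s): barnacles 1.6, algal tufts 0.333, small bivalves 0.234, detritus clumps 0.165, amphipods 0.123. Include each in turn until the next type's E/h falls below the running intake rate.
Rate on top 1: 1.023. algal tufts: 0.333 < 1.023 → exclude; stop.
Optimal diet: barnacles — 1 of 5 types.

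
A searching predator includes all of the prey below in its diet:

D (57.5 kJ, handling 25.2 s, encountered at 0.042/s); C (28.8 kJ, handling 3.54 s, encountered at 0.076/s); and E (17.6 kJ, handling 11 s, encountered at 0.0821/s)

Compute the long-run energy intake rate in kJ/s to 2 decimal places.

1.87 kJ/s

R = (0.042×57.5 + 0.076×28.8 + 0.0821×17.6) / (1 + 0.042×25.2 + 0.076×3.54 + 0.0821×11) = 6.049/3.231 = 1.872 kJ/s.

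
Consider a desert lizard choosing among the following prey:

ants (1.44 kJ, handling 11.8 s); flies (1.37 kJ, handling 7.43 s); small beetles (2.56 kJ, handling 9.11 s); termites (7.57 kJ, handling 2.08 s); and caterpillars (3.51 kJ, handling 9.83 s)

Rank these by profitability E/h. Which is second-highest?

In descending order of E/h:
termites: 7.57/2.08 = 3.64 kJ/s
caterpillars: 3.51/9.83 = 0.357 kJ/s
small beetles: 2.56/9.11 = 0.281 kJ/s
flies: 1.37/7.43 = 0.184 kJ/s
ants: 1.44/11.8 = 0.122 kJ/s

caterpillars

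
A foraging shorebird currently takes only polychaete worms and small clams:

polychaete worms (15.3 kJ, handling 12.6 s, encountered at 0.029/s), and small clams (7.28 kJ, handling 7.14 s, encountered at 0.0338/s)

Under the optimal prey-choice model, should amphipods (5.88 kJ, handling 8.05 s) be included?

Yes

On polychaete worms and small clams alone, R = ΣλE/(1+Σλh) = 0.6898/1.607 = 0.4293 kJ/s.
Profitability of amphipods: 5.88/8.05 = 0.7304 kJ/s.
0.7304 > 0.4293, so adding amphipods raises the average — include it.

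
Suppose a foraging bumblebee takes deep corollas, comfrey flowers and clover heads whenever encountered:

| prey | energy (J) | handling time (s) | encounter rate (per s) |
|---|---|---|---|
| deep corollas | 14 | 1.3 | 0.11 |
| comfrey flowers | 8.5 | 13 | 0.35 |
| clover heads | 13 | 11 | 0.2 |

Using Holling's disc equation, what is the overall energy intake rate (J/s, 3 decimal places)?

0.901 J/s

R = Σλ_iE_i / (1 + Σλ_ih_i)
Numerator: 0.11×14 + 0.35×8.5 + 0.2×13 = 7.115
Denominator: 1 + 0.11×1.3 + 0.35×13 + 0.2×11 = 7.893
R = 7.115/7.893 = 0.9014 J/s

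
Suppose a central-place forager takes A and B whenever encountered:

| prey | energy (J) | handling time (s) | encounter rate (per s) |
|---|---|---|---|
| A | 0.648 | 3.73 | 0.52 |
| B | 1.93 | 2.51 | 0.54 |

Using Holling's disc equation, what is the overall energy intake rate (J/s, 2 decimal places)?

Energy encountered per unit search time: 0.52×0.648 + 0.54×1.93 = 1.379 J/s.
Handling time per unit search time: 0.52×3.73 + 0.54×2.51 = 3.295.
Rate = 1.379/(1 + 3.295) = 0.3211 J/s.

0.32 J/s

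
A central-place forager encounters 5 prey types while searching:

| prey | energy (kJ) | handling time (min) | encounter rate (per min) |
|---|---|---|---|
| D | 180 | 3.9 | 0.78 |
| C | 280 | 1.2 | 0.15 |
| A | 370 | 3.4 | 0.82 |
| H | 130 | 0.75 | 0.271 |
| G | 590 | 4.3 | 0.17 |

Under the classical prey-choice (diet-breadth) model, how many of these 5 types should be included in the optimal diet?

4

Rank by E/h (kJ/min): C 233, H 173, G 137, A 109, D 46.2. Include each in turn until the next type's E/h falls below the running intake rate.
Rate on top 1: 35.59. H: 173 > 35.59 → include.
Rate on top 2: 55.83. G: 137 > 55.83 → include.
Rate on top 3: 83.97. A: 109 > 83.97 → include.
Rate on top 4: 98.1. D: 46.2 < 98.1 → exclude; stop.
Optimal diet: C, H, G, A — 4 of 5 types.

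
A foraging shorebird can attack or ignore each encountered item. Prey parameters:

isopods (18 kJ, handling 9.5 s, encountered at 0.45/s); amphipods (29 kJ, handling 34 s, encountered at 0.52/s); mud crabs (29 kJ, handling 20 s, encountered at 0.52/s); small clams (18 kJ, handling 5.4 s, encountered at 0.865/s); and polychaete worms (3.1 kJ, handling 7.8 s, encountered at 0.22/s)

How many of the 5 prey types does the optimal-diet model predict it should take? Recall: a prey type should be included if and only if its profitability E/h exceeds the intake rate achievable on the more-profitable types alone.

Rank by E/h (kJ/s): small clams 3.33, isopods 1.89, mud crabs 1.45, amphipods 0.853, polychaete worms 0.397. Include each in turn until the next type's E/h falls below the running intake rate.
Rate on top 1: 2.746. isopods: 1.89 < 2.746 → exclude; stop.
Optimal diet: small clams — 1 of 5 types.

1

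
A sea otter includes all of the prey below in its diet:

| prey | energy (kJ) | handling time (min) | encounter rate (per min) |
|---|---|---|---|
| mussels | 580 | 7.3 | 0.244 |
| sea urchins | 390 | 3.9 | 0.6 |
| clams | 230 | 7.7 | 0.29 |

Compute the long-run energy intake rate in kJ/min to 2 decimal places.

Energy encountered per unit search time: 0.244×580 + 0.6×390 + 0.29×230 = 442.2 kJ/min.
Handling time per unit search time: 0.244×7.3 + 0.6×3.9 + 0.29×7.7 = 6.354.
Rate = 442.2/(1 + 6.354) = 60.13 kJ/min.

60.13 kJ/min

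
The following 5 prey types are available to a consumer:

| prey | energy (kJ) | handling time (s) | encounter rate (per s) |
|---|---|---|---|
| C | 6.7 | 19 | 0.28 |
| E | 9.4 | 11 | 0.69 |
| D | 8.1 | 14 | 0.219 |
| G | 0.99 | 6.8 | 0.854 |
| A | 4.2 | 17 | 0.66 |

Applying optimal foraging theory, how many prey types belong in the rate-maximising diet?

E/h in descending order: E 0.855, D 0.579, C 0.353, A 0.247, G 0.146 kJ/s. The optimal diet is the largest prefix of this list for which every included type satisfies E_i/h_i > R on the types above it.
Rate on top 1: 0.7551. D: 0.579 < 0.7551 → exclude; stop.
Optimal diet: E — 1 of 5 types.

1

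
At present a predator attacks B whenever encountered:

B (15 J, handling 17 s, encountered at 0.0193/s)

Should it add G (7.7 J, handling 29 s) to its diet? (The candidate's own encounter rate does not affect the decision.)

Intake rate on the current diet: R = (0.0193×15) / (1 + 0.0193×17) = 0.2895/1.328 = 0.218 J/s.
Profitability of G: 7.7/29 = 0.2655 J/s.
0.2655 > 0.218, so adding G raises the average — include it.

Yes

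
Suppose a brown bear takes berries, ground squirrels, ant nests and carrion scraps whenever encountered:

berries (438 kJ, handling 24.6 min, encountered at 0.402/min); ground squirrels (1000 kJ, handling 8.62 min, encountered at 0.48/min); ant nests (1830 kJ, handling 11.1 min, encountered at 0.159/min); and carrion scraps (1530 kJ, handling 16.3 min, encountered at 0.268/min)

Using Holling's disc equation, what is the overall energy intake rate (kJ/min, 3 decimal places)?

64.134 kJ/min

Energy encountered per unit search time: 0.402×438 + 0.48×1000 + 0.159×1830 + 0.268×1530 = 1357 kJ/min.
Handling time per unit search time: 0.402×24.6 + 0.48×8.62 + 0.159×11.1 + 0.268×16.3 = 20.16.
Rate = 1357/(1 + 20.16) = 64.13 kJ/min.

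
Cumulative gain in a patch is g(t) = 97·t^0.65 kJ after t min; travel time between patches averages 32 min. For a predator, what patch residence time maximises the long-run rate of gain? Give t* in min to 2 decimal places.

59.43 min

By the marginal value theorem, leave when the instantaneous gain rate g'(t) equals the habitat-wide average g(t)/(T + t).
g'(t) = 0.65·97·t^-0.35. Setting 0.65·97·t^-0.35 = 97·t^0.65/(32+t) gives 0.65(32+t) = t, so 0.35·t = 0.65×32.
t* = 0.65×32/0.35 = 59.43 min.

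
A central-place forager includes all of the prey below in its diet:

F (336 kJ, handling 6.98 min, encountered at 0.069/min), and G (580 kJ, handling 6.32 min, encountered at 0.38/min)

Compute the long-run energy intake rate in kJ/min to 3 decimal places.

62.727 kJ/min

R = Σλ_iE_i / (1 + Σλ_ih_i)
Numerator: 0.069×336 + 0.38×580 = 243.6
Denominator: 1 + 0.069×6.98 + 0.38×6.32 = 3.883
R = 243.6/3.883 = 62.73 kJ/min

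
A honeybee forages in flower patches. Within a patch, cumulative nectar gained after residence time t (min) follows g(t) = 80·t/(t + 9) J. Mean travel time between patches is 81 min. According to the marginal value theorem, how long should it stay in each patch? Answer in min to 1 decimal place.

Optimal t* satisfies g'(t*) = g(t*)/(T + t*).
g'(t) = 80·9/(t + 9)². Setting 80·9/(t+9)² = 80t/[(t+9)(81+t)] gives 9(81+t) = t(t+9), so t² = 9×81 = 729.
t* = √729 = 27 min.

27.0 min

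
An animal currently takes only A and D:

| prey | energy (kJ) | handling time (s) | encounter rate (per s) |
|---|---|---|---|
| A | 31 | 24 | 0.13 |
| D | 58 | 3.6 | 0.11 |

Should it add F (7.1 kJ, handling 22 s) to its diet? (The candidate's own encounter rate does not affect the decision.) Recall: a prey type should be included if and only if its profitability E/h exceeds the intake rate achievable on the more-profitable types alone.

Current rate: (0.13×31 + 0.11×58)/(1 + 0.13×24 + 0.11×3.6) = 2.305 kJ/s.
F: E/h = 7.1/22 = 0.3227 kJ/s.
Since 0.3227 < R, time spent handling F is better spent searching.

No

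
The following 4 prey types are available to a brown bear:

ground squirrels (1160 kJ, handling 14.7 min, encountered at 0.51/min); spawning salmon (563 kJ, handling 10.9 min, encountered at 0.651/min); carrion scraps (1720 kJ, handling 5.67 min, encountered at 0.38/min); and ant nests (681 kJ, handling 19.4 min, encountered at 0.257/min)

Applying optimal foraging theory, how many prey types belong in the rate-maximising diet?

1

Profitabilities (E/h, kJ/min): carrion scraps 303, ground squirrels 78.9, spawning salmon 51.7, ant nests 35.1. Add prey in this order while the next type's profitability exceeds the intake rate on those already taken.
Rate on top 1: 207.2. ground squirrels: 78.9 < 207.2 → exclude; stop.
Optimal diet: carrion scraps — 1 of 4 types.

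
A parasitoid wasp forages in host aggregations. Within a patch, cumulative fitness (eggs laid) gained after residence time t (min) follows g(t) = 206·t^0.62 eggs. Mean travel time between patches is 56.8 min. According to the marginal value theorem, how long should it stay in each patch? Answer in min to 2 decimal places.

92.67 min

Maximise g(t)/(T+t): set derivative to zero → g'(t)(T+t) = g(t).
g'(t) = 0.62·206·t^-0.38. Setting 0.62·206·t^-0.38 = 206·t^0.62/(56.8+t) gives 0.62(56.8+t) = t, so 0.38·t = 0.62×56.8.
t* = 0.62×56.8/0.38 = 92.67 min.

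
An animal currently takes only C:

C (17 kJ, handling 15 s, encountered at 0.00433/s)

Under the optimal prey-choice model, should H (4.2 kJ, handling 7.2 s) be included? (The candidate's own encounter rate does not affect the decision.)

Yes

On C alone, R = ΣλE/(1+Σλh) = 0.07361/1.065 = 0.06912 kJ/s.
Profitability of H: 4.2/7.2 = 0.5833 kJ/s.
0.5833 > 0.06912, so adding H raises the average — include it.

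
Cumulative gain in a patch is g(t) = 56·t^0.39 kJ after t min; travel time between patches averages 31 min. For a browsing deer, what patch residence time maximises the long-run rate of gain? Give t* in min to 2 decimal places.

By the marginal value theorem, leave when the instantaneous gain rate g'(t) equals the habitat-wide average g(t)/(T + t).
g'(t) = 0.39·56·t^-0.61. Setting 0.39·56·t^-0.61 = 56·t^0.39/(31+t) gives 0.39(31+t) = t, so 0.61·t = 0.39×31.
t* = 0.39×31/0.61 = 19.82 min.

19.82 min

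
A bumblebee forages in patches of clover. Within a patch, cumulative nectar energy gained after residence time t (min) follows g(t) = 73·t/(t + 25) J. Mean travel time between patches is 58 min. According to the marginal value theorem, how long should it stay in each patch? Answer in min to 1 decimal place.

Maximise g(t)/(T+t): set derivative to zero → g'(t)(T+t) = g(t).
g'(t) = 73·25/(t + 25)². Setting 73·25/(t+25)² = 73t/[(t+25)(58+t)] gives 25(58+t) = t(t+25), so t² = 25×58 = 1450.
t* = √1450 = 38.08 min.

38.1 min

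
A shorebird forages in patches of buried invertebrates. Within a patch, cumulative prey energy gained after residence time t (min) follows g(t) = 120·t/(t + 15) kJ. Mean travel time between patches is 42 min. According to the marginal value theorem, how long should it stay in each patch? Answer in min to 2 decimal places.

Optimal t* satisfies g'(t*) = g(t*)/(T + t*).
g'(t) = 120·15/(t + 15)². Setting 120·15/(t+15)² = 120t/[(t+15)(42+t)] gives 15(42+t) = t(t+15), so t² = 15×42 = 630.
t* = √630 = 25.1 min.

25.10 min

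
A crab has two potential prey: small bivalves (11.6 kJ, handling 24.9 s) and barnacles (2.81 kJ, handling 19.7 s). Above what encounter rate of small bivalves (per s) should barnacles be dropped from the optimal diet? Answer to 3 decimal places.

The zero-one rule: include barnacles iff E₂/h₂ > λE₁/(1+λh₁). Equality gives the switch point.
λE₁h₂ = E₂ + λE₂h₁ ⇒ λ = E₂/(E₁h₂ − E₂h₁) = 2.81/(228.5 − 69.97) = 0.01772 per s.

0.018 per s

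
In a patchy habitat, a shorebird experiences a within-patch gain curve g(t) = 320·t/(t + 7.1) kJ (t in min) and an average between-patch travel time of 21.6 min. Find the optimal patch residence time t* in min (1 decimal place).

12.4 min

Optimal t* satisfies g'(t*) = g(t*)/(T + t*).
g'(t) = 320·7.1/(t + 7.1)². Setting 320·7.1/(t+7.1)² = 320t/[(t+7.1)(21.6+t)] gives 7.1(21.6+t) = t(t+7.1), so t² = 7.1×21.6 = 153.4.
t* = √153.4 = 12.38 min.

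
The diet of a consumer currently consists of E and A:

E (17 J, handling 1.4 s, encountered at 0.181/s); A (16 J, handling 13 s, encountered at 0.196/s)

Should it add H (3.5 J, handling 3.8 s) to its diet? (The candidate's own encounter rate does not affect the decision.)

Current rate: (0.181×17 + 0.196×16)/(1 + 0.181×1.4 + 0.196×13) = 1.634 J/s.
Profitability of H: 3.5/3.8 = 0.9211 J/s.
Since 0.9211 < R, time spent handling H is better spent searching.

No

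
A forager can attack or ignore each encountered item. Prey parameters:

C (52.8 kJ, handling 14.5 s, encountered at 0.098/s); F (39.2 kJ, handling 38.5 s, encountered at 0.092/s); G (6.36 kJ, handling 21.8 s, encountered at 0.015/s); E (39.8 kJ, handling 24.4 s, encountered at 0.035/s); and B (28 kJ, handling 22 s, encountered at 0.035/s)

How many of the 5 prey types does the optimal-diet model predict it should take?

Profitabilities (E/h, kJ/s): C 3.64, E 1.63, B 1.27, F 1.02, G 0.292. Add prey in this order while the next type's profitability exceeds the intake rate on those already taken.
Rate on top 1: 2.137. E: 1.63 < 2.137 → exclude; stop.
Optimal diet: C — 1 of 5 types.

1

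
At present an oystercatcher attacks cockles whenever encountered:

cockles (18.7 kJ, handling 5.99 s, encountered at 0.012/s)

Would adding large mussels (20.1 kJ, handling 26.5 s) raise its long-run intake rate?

Yes

Intake rate on the current diet: R = (0.012×18.7) / (1 + 0.012×5.99) = 0.2244/1.072 = 0.2094 kJ/s.
large mussels: E/h = 20.1/26.5 = 0.7585 kJ/s.
Since 0.7585 > R, including large mussels increases the long-run rate.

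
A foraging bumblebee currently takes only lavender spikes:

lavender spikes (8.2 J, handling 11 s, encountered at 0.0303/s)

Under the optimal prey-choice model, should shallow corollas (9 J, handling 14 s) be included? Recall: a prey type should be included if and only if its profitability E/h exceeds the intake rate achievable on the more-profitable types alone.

On lavender spikes alone, R = ΣλE/(1+Σλh) = 0.2485/1.333 = 0.1863 J/s.
Profitability of shallow corollas: 9/14 = 0.6429 J/s.
Since 0.6429 > R, including shallow corollas increases the long-run rate.

Yes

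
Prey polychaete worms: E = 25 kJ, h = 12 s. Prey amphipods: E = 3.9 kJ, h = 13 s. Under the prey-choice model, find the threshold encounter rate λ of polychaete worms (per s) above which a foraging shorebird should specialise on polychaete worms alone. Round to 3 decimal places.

Drop amphipods once their profitability E₂/h₂ falls below the rate achievable on polychaete worms alone: E₂/h₂ = λE₁/(1 + λh₁).
Solve for λ: λE₁h₂ = E₂(1 + λh₁) → λ(E₁h₂ − E₂h₁) = E₂ → λ = E₂/(E₁h₂ − E₂h₁).
λ = 3.9/(25×13 − 3.9×12) = 3.9/278.2 = 0.01402 per s.

0.014 per s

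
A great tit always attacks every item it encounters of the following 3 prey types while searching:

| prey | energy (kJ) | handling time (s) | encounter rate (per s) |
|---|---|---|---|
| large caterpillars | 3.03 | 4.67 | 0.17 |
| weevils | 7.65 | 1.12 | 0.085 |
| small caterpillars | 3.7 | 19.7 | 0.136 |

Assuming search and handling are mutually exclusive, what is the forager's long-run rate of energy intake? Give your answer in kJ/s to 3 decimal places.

R = (0.17×3.03 + 0.085×7.65 + 0.136×3.7) / (1 + 0.17×4.67 + 0.085×1.12 + 0.136×19.7) = 1.669/4.568 = 0.3652 kJ/s.

0.365 kJ/s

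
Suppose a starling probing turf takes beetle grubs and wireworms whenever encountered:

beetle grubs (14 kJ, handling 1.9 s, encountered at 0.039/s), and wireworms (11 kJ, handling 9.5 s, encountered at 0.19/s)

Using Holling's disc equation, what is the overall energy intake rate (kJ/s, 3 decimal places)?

R = (0.039×14 + 0.19×11) / (1 + 0.039×1.9 + 0.19×9.5) = 2.636/2.879 = 0.9156 kJ/s.

0.916 kJ/s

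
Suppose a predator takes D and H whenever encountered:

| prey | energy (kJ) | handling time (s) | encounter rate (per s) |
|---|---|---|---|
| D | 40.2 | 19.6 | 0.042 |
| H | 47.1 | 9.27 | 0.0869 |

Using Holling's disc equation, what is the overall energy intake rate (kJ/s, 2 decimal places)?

2.20 kJ/s

R = (0.042×40.2 + 0.0869×47.1) / (1 + 0.042×19.6 + 0.0869×9.27) = 5.781/2.629 = 2.199 kJ/s.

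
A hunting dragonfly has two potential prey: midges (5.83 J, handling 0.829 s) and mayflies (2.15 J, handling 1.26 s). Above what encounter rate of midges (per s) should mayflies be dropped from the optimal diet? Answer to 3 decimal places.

0.386 per s

At the threshold, the rate on midges alone equals the profitability of mayflies: λ·5.83/(1 + λ·0.829) = 2.15/1.26 = 1.706.
Rearranging, λ(5.83 − 1.706×0.829) = 1.706, so λ = 1.706/4.415 = 0.3865 per s.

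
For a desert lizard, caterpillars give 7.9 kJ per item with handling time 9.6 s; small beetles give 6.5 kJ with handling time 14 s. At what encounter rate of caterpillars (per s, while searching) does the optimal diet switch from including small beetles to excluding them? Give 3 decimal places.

At the threshold, the rate on caterpillars alone equals the profitability of small beetles: λ·7.9/(1 + λ·9.6) = 6.5/14 = 0.4643.
Rearranging, λ(7.9 − 0.4643×9.6) = 0.4643, so λ = 0.4643/3.443 = 0.1349 per s.

0.135 per s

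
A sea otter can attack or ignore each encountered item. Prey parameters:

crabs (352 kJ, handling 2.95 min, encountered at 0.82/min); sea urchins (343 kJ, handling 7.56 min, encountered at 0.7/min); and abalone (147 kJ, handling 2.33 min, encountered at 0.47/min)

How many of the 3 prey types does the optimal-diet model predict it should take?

1

E/h in descending order: crabs 119, abalone 63.1, sea urchins 45.4 kJ/min. The optimal diet is the largest prefix of this list for which every included type satisfies E_i/h_i > R on the types above it.
Rate on top 1: 84.42. abalone: 63.1 < 84.42 → exclude; stop.
Optimal diet: crabs — 1 of 3 types.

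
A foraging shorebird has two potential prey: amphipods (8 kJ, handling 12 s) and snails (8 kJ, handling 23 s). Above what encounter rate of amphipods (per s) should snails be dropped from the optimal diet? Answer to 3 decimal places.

0.091 per s

At the threshold, the rate on amphipods alone equals the profitability of snails: λ·8/(1 + λ·12) = 8/23 = 0.3478.
Rearranging, λ(8 − 0.3478×12) = 0.3478, so λ = 0.3478/3.826 = 0.09091 per s.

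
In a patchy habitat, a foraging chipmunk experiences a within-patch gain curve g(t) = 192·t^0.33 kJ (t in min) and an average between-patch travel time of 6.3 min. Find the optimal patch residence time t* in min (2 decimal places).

Maximise g(t)/(T+t): set derivative to zero → g'(t)(T+t) = g(t).
g'(t) = 0.33·192·t^-0.67. Setting 0.33·192·t^-0.67 = 192·t^0.33/(6.3+t) gives 0.33(6.3+t) = t, so 0.67·t = 0.33×6.3.
t* = 0.33×6.3/0.67 = 3.103 min.

3.10 min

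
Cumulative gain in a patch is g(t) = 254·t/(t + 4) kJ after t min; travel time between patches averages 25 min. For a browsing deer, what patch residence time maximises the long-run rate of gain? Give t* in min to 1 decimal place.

10.0 min

By the marginal value theorem, leave when the instantaneous gain rate g'(t) equals the habitat-wide average g(t)/(T + t).
g'(t) = 254·4/(t + 4)². Setting 254·4/(t+4)² = 254t/[(t+4)(25+t)] gives 4(25+t) = t(t+4), so t² = 4×25 = 100.
t* = √100 = 10 min.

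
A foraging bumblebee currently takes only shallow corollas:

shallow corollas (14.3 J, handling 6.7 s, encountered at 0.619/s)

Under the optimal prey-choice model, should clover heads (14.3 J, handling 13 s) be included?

Intake rate on the current diet: R = (0.619×14.3) / (1 + 0.619×6.7) = 8.852/5.147 = 1.72 J/s.
Profitability of clover heads: 14.3/13 = 1.1 J/s.
Since 1.1 < R, time spent handling clover heads is better spent searching.

No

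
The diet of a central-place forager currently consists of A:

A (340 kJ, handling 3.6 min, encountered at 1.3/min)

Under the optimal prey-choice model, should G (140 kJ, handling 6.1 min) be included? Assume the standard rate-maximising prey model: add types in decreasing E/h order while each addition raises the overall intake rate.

Current rate: (1.3×340)/(1 + 1.3×3.6) = 77.82 kJ/min.
G: E/h = 140/6.1 = 22.95 kJ/min.
Since 22.95 < R, time spent handling G is better spent searching.

No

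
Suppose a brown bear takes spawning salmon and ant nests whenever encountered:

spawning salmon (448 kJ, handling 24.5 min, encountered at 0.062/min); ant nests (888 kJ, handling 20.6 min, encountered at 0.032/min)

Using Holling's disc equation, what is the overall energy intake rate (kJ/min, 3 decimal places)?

R = (0.062×448 + 0.032×888) / (1 + 0.062×24.5 + 0.032×20.6) = 56.19/3.178 = 17.68 kJ/min.

17.680 kJ/min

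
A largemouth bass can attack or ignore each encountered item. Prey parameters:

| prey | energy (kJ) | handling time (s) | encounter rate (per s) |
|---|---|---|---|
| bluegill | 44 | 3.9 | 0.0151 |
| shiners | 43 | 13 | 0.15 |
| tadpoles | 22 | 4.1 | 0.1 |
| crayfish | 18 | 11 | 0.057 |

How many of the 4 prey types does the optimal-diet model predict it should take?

Rank by E/h (kJ/s): bluegill 11.3, tadpoles 5.37, shiners 3.31, crayfish 1.64. Include each in turn until the next type's E/h falls below the running intake rate.
Rate on top 1: 0.6274. tadpoles: 5.37 > 0.6274 → include.
Rate on top 2: 1.95. shiners: 3.31 > 1.95 → include.
Rate on top 3: 2.724. crayfish: 1.64 < 2.724 → exclude; stop.
Optimal diet: bluegill, tadpoles, shiners — 3 of 4 types.

3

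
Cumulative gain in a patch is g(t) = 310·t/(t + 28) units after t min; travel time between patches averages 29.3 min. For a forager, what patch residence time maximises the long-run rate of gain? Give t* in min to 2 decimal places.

Maximise g(t)/(T+t): set derivative to zero → g'(t)(T+t) = g(t).
g'(t) = 310·28/(t + 28)². Setting 310·28/(t+28)² = 310t/[(t+28)(29.3+t)] gives 28(29.3+t) = t(t+28), so t² = 28×29.3 = 820.4.
t* = √820.4 = 28.64 min.

28.64 min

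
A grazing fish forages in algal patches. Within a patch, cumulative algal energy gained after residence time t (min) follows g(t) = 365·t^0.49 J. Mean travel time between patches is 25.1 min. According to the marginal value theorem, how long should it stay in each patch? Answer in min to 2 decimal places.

24.12 min

Optimal t* satisfies g'(t*) = g(t*)/(T + t*).
g'(t) = 0.49·365·t^-0.51. Setting 0.49·365·t^-0.51 = 365·t^0.49/(25.1+t) gives 0.49(25.1+t) = t, so 0.51·t = 0.49×25.1.
t* = 0.49×25.1/0.51 = 24.12 min.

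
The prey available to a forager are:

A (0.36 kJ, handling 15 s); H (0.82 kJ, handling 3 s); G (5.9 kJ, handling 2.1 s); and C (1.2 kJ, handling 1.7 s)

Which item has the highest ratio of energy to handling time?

Profitability E/h (kJ/s): A = 0.36/15 = 0.024, H = 0.82/3 = 0.273, G = 5.9/2.1 = 2.81, C = 1.2/1.7 = 0.706.
Ranked: G > C > H > A.

G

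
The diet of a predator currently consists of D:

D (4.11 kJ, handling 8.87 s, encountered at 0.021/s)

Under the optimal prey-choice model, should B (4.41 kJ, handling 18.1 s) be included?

On D alone, R = ΣλE/(1+Σλh) = 0.08631/1.186 = 0.07276 kJ/s.
B: E/h = 4.41/18.1 = 0.2436 kJ/s.
0.2436 > 0.07276, so adding B raises the average — include it.

Yes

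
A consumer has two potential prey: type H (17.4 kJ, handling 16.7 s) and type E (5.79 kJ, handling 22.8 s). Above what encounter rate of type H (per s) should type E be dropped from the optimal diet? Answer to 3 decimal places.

At the threshold, the rate on type H alone equals the profitability of type E: λ·17.4/(1 + λ·16.7) = 5.79/22.8 = 0.2539.
Rearranging, λ(17.4 − 0.2539×16.7) = 0.2539, so λ = 0.2539/13.16 = 0.0193 per s.

0.019 per s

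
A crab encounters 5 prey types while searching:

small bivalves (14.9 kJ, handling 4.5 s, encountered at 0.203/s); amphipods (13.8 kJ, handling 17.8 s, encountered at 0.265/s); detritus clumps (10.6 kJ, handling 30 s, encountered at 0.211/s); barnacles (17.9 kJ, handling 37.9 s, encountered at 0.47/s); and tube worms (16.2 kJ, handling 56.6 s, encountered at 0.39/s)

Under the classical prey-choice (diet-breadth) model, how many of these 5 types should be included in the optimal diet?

Rank by E/h (kJ/s): small bivalves 3.31, amphipods 0.775, barnacles 0.472, detritus clumps 0.353, tube worms 0.286. Include each in turn until the next type's E/h falls below the running intake rate.
Rate on top 1: 1.581. amphipods: 0.775 < 1.581 → exclude; stop.
Optimal diet: small bivalves — 1 of 5 types.

1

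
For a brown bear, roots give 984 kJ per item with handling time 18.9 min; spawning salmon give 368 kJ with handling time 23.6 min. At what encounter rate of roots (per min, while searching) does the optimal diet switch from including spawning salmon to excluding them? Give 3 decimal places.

Drop spawning salmon once their profitability E₂/h₂ falls below the rate achievable on roots alone: E₂/h₂ = λE₁/(1 + λh₁).
Solve for λ: λE₁h₂ = E₂(1 + λh₁) → λ(E₁h₂ − E₂h₁) = E₂ → λ = E₂/(E₁h₂ − E₂h₁).
λ = 368/(984×23.6 − 368×18.9) = 368/1.627e+04 = 0.02262 per min.

0.023 per min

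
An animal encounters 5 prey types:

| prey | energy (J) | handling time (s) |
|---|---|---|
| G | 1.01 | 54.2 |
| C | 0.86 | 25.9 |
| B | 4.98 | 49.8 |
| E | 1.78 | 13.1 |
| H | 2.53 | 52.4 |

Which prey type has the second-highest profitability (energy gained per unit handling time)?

Profitability E/h (J/s): G = 1.01/54.2 = 0.0186, C = 0.86/25.9 = 0.0332, B = 4.98/49.8 = 0.1, E = 1.78/13.1 = 0.136, H = 2.53/52.4 = 0.0483.
Ranked: E > B > H > C > G.

B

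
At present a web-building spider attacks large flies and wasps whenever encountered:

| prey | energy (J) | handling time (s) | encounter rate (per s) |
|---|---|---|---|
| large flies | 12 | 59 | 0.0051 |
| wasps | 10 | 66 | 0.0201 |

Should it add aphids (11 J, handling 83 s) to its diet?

Current rate: (0.0051×12 + 0.0201×10)/(1 + 0.0051×59 + 0.0201×66) = 0.09979 J/s.
Profitability of aphids: 11/83 = 0.1325 J/s.
Since 0.1325 > R, including aphids increases the long-run rate.

Yes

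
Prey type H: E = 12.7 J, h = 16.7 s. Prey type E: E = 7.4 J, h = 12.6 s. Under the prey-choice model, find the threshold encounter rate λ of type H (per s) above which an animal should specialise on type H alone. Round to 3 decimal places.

0.203 per s

The zero-one rule: include type E iff E₂/h₂ > λE₁/(1+λh₁). Equality gives the switch point.
λE₁h₂ = E₂ + λE₂h₁ ⇒ λ = E₂/(E₁h₂ − E₂h₁) = 7.4/(160 − 123.6) = 0.2031 per s.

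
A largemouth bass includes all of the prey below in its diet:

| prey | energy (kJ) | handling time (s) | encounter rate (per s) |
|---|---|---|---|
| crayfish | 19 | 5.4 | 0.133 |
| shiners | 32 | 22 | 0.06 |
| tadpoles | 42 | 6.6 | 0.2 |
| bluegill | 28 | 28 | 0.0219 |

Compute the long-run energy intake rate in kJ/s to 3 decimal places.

R = Σλ_iE_i / (1 + Σλ_ih_i)
Numerator: 0.133×19 + 0.06×32 + 0.2×42 + 0.0219×28 = 13.46
Denominator: 1 + 0.133×5.4 + 0.06×22 + 0.2×6.6 + 0.0219×28 = 4.971
R = 13.46/4.971 = 2.708 kJ/s

2.708 kJ/s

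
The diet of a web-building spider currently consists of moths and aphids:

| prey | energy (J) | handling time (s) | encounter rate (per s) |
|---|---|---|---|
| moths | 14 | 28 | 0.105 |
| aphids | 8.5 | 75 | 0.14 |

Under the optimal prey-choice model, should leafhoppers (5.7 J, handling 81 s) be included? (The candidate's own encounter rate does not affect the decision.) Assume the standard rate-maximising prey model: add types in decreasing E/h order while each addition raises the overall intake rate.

Current rate: (0.105×14 + 0.14×8.5)/(1 + 0.105×28 + 0.14×75) = 0.1842 J/s.
leafhoppers: E/h = 5.7/81 = 0.07037 J/s.
0.07037 < 0.1842, so adding leafhoppers would lower the average — exclude it.

No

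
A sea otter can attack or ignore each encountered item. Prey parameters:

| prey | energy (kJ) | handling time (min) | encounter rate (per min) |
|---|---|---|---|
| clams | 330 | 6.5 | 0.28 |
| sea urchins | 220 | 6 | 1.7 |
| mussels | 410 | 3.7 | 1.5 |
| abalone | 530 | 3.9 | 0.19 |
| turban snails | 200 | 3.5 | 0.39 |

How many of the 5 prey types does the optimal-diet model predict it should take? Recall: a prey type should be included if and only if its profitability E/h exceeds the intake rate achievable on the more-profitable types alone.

Profitabilities (E/h, kJ/min): abalone 136, mussels 111, turban snails 57.1, clams 50.8, sea urchins 36.7. Add prey in this order while the next type's profitability exceeds the intake rate on those already taken.
Rate on top 1: 57.84. mussels: 111 > 57.84 → include.
Rate on top 2: 98.16. turban snails: 57.1 < 98.16 → exclude; stop.
Optimal diet: abalone, mussels — 2 of 5 types.

2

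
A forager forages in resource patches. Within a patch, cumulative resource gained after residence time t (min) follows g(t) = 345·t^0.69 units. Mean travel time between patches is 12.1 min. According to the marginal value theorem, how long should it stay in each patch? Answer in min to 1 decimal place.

26.9 min

By the marginal value theorem, leave when the instantaneous gain rate g'(t) equals the habitat-wide average g(t)/(T + t).
g'(t) = 0.69·345·t^-0.31. Setting 0.69·345·t^-0.31 = 345·t^0.69/(12.1+t) gives 0.69(12.1+t) = t, so 0.31·t = 0.69×12.1.
t* = 0.69×12.1/0.31 = 26.93 min.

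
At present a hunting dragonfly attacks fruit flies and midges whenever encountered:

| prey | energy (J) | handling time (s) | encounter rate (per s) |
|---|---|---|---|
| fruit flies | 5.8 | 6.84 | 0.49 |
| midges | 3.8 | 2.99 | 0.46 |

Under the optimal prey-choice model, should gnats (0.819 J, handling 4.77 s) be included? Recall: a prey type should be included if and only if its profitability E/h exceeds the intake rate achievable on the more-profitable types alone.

Intake rate on the current diet: R = (0.49×5.8 + 0.46×3.8) / (1 + 0.49×6.84 + 0.46×2.99) = 4.59/5.727 = 0.8015 J/s.
gnats: E/h = 0.819/4.77 = 0.1717 J/s.
Since 0.1717 < R, time spent handling gnats is better spent searching.

No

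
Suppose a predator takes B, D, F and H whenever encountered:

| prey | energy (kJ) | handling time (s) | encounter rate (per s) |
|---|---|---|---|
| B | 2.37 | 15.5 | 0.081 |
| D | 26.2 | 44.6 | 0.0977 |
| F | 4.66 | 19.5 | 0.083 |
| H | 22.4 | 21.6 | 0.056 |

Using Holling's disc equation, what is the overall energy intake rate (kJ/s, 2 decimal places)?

Energy encountered per unit search time: 0.081×2.37 + 0.0977×26.2 + 0.083×4.66 + 0.056×22.4 = 4.393 kJ/s.
Handling time per unit search time: 0.081×15.5 + 0.0977×44.6 + 0.083×19.5 + 0.056×21.6 = 8.441.
Rate = 4.393/(1 + 8.441) = 0.4653 kJ/s.

0.47 kJ/s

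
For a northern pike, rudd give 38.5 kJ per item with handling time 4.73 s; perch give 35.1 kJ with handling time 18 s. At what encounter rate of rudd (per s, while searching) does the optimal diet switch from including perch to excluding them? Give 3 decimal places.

0.067 per s

At the threshold, the rate on rudd alone equals the profitability of perch: λ·38.5/(1 + λ·4.73) = 35.1/18 = 1.95.
Rearranging, λ(38.5 − 1.95×4.73) = 1.95, so λ = 1.95/29.28 = 0.06661 per s.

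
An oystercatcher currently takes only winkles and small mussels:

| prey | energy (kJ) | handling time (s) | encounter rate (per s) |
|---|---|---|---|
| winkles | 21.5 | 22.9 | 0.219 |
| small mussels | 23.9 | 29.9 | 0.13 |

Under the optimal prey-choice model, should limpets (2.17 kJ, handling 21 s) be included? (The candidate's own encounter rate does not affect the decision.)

No

Intake rate on the current diet: R = (0.219×21.5 + 0.13×23.9) / (1 + 0.219×22.9 + 0.13×29.9) = 7.816/9.902 = 0.7893 kJ/s.
limpets: E/h = 2.17/21 = 0.1033 kJ/s.
Since 0.1033 < R, time spent handling limpets is better spent searching.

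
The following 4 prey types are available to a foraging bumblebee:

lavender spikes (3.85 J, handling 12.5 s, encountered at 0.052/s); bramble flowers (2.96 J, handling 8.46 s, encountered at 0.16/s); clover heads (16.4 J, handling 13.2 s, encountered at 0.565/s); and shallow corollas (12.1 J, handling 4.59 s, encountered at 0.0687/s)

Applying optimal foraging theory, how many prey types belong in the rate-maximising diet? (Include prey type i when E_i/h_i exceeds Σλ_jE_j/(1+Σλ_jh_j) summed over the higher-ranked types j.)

E/h in descending order: shallow corollas 2.64, clover heads 1.24, bramble flowers 0.35, lavender spikes 0.308 J/s. The optimal diet is the largest prefix of this list for which every included type satisfies E_i/h_i > R on the types above it.
Rate on top 1: 0.632. clover heads: 1.24 > 0.632 → include.
Rate on top 2: 1.151. bramble flowers: 0.35 < 1.151 → exclude; stop.
Optimal diet: shallow corollas, clover heads — 2 of 4 types.

2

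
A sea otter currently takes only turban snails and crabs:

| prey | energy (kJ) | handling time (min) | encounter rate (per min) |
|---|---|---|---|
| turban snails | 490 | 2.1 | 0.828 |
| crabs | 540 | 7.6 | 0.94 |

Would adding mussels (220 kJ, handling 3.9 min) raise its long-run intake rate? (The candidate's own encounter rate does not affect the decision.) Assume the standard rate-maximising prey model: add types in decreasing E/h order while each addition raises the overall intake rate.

Intake rate on the current diet: R = (0.828×490 + 0.94×540) / (1 + 0.828×2.1 + 0.94×7.6) = 913.3/9.883 = 92.42 kJ/min.
Profitability of mussels: 220/3.9 = 56.41 kJ/min.
Since 56.41 < R, time spent handling mussels is better spent searching.

No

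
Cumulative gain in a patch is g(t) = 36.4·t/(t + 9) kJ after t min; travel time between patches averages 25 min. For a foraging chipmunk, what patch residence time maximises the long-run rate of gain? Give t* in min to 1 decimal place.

By the marginal value theorem, leave when the instantaneous gain rate g'(t) equals the habitat-wide average g(t)/(T + t).
g'(t) = 36.4·9/(t + 9)². Setting 36.4·9/(t+9)² = 36.4t/[(t+9)(25+t)] gives 9(25+t) = t(t+9), so t² = 9×25 = 225.
t* = √225 = 15 min.

15.0 min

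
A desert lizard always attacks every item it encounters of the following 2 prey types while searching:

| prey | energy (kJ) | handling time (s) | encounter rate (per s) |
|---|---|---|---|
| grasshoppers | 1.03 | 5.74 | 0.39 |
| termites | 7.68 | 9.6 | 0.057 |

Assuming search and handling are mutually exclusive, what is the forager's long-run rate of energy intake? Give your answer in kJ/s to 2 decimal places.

0.22 kJ/s

Energy encountered per unit search time: 0.39×1.03 + 0.057×7.68 = 0.8395 kJ/s.
Handling time per unit search time: 0.39×5.74 + 0.057×9.6 = 2.786.
Rate = 0.8395/(1 + 2.786) = 0.2217 kJ/s.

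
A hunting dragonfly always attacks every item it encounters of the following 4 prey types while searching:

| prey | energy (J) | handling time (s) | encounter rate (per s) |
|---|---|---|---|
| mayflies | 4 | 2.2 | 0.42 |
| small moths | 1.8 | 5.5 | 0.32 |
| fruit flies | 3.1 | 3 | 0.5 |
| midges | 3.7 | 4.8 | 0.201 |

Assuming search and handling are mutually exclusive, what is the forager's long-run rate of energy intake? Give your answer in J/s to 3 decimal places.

Energy encountered per unit search time: 0.42×4 + 0.32×1.8 + 0.5×3.1 + 0.201×3.7 = 4.55 J/s.
Handling time per unit search time: 0.42×2.2 + 0.32×5.5 + 0.5×3 + 0.201×4.8 = 5.149.
Rate = 4.55/(1 + 5.149) = 0.7399 J/s.

0.740 J/s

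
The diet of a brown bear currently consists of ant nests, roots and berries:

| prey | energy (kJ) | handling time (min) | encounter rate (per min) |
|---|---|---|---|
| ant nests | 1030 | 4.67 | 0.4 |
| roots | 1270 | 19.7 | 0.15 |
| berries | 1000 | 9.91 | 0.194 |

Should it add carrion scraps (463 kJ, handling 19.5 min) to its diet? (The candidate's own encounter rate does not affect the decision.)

Intake rate on the current diet: R = (0.4×1030 + 0.15×1270 + 0.194×1000) / (1 + 0.4×4.67 + 0.15×19.7 + 0.194×9.91) = 796.5/7.746 = 102.8 kJ/min.
carrion scraps: E/h = 463/19.5 = 23.74 kJ/min.
Since 23.74 < R, time spent handling carrion scraps is better spent searching.

No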